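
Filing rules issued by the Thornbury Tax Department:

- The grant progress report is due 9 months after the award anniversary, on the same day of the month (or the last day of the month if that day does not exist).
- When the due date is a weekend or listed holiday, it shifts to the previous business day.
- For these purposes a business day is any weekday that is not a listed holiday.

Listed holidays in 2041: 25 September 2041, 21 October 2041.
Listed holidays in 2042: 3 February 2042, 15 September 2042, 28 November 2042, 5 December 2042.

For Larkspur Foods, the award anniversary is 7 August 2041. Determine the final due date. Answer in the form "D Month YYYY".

7 May 2042

9 months after 7 August 2041, on the same day of the month, is 7 May 2042.
Since 7 May 2042 is a Wednesday and not a holiday, the date is unchanged.
So the filing is due 7 May 2042.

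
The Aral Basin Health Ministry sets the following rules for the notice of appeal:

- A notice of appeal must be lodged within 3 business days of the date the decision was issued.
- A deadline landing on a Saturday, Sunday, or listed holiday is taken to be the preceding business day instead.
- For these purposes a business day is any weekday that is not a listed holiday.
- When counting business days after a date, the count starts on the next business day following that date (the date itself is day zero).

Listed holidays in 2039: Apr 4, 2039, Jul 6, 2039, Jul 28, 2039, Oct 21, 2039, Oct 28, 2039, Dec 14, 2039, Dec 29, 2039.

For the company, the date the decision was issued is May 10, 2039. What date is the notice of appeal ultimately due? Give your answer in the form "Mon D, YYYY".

3 business days after May 10, 2039, excluding weekends and holidays, is May 13, 2039.
May 13, 2039 is a Friday and not a listed holiday, so it stands.
So the filing is due May 13, 2039.

May 13, 2039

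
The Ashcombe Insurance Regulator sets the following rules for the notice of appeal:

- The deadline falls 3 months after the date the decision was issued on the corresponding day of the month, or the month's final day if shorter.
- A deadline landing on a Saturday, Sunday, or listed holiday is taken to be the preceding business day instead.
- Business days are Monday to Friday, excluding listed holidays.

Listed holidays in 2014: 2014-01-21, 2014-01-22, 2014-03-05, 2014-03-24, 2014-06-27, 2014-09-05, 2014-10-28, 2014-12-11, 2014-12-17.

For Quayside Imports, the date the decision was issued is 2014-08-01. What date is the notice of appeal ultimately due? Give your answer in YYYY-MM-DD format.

Moving 3 months forward from 2014-08-01 on the corresponding day gives 2014-11-01.
Because 2014-11-01 is a Saturday, the deadline becomes 2014-10-31 (Friday).
The final due date is 2014-10-31.

2014-10-31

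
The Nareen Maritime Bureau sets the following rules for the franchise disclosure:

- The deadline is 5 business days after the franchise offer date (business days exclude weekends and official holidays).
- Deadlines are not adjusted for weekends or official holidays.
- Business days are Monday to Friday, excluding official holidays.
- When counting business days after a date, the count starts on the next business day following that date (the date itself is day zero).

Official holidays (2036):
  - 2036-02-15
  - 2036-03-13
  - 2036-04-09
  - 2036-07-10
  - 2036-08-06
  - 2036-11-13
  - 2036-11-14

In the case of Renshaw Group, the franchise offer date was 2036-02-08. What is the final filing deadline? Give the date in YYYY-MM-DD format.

2036-02-18

Starting the day after 2036-02-08 and counting 5 business days lands on 2036-02-18.
No adjustment is made for weekends or holidays, so 2036-02-18 stands.
The final due date is 2036-02-18.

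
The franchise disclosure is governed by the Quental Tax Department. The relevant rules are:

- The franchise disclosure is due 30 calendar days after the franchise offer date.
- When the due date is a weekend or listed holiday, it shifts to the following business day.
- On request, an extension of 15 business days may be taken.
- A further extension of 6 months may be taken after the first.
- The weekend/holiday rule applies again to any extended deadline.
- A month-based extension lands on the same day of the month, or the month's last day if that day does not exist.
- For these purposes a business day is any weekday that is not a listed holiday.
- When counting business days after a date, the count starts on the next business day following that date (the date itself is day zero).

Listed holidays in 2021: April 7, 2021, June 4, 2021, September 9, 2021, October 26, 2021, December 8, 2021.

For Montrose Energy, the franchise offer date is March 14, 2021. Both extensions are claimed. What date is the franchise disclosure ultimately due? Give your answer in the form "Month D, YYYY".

November 4, 2021

Trigger date March 14, 2021 + 30 calendar days = April 13, 2021.
April 13, 2021 (Tuesday) is already a business day.
The 15-business-day extension runs from April 13, 2021 to May 4, 2021.
Since May 4, 2021 is a Tuesday and not a holiday, the date is unchanged.
The 6 months extension carries May 4, 2021 to November 4, 2021.
Since November 4, 2021 is a Thursday and not a holiday, the date is unchanged.
The final due date is November 4, 2021.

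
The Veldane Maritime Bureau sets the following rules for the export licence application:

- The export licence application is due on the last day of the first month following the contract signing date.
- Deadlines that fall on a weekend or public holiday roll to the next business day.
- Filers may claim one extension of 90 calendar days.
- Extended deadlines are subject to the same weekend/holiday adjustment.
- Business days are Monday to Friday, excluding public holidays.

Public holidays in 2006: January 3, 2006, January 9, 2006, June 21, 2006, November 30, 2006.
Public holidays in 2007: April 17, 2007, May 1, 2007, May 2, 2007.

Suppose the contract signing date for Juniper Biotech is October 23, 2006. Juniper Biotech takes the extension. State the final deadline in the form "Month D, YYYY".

1 month after October 23, 2006 is November 2006; that month ends on November 30, 2006.
November 30, 2006 is a listed holiday; the next business day is December 1, 2006 (Friday).
Applying the 90-calendar-day extension: December 1, 2006 + 90 days = March 1, 2007.
March 1, 2007 falls on a Thursday, which is a business day, so no adjustment is needed.
The final due date is March 1, 2007.

March 1, 2007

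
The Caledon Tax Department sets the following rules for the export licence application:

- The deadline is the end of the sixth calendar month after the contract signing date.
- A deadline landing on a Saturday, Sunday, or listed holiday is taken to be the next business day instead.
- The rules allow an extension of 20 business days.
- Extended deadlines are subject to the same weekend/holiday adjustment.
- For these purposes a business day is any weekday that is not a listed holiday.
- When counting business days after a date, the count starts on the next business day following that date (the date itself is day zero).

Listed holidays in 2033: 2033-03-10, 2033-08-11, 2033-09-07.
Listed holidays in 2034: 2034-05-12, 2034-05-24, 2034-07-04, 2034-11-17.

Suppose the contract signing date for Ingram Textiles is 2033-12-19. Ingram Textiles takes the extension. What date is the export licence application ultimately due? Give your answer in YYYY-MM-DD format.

2034-07-31

The sixth month after 2033-12-19 is June 2034, whose last day is 2034-06-30.
2034-06-30 is a Friday and not a listed holiday, so it stands.
The 20-business-day extension runs from 2034-06-30 to 2034-07-31.
2034-07-31 falls on a Monday, which is a business day, so no adjustment is needed.
The final due date is 2034-07-31.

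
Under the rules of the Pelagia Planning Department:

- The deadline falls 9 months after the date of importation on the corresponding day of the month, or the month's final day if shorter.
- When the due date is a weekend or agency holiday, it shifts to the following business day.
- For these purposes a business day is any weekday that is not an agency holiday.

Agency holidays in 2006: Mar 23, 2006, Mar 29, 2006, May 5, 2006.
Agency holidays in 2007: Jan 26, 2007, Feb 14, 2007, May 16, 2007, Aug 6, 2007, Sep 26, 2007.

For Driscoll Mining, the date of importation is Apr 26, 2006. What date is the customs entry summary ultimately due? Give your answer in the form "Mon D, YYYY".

Jan 29, 2007

9 months from Apr 26, 2006 is Jan 26, 2007.
Jan 26, 2007 falls on a listed holiday. Rolling to the next business day gives Jan 29, 2007, a Monday.
Final deadline: Jan 29, 2007.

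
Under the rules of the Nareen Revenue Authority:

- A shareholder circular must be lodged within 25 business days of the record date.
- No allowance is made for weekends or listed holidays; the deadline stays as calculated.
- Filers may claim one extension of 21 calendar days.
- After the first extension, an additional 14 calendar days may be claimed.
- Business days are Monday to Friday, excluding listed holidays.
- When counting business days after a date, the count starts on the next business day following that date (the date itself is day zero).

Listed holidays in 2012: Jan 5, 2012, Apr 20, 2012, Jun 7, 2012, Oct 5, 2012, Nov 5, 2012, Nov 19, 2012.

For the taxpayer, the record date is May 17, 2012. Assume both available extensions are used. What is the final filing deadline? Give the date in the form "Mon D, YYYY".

Jul 27, 2012

Starting the day after May 17, 2012 and counting 25 business days lands on Jun 22, 2012.
Jun 22, 2012 is a Friday; no weekend or holiday adjustment applies.
Add the 21 calendar-day extension to Jun 22, 2012: Jul 13, 2012.
Jul 13, 2012 is a Friday; no weekend or holiday adjustment applies.
Add the 14 calendar-day extension to Jul 13, 2012: Jul 27, 2012.
Jul 27, 2012 falls on a Friday. The rules make no weekend/holiday allowance, so it remains Jul 27, 2012.
The final due date is Jul 27, 2012.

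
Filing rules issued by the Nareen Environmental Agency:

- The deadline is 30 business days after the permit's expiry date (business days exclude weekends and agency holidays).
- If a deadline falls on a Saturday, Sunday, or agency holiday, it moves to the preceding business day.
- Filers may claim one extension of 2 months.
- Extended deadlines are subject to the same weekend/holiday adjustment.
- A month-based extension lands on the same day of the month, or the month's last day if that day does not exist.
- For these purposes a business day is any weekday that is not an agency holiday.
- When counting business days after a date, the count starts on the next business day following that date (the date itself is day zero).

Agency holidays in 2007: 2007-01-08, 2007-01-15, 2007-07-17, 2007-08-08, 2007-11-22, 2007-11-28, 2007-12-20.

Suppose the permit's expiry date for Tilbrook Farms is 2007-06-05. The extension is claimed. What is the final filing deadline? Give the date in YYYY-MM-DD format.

Counting 30 business days after 2007-06-05 (skipping weekends and listed holidays) reaches 2007-07-18.
2007-07-18 is a Wednesday and not a listed holiday, so it stands.
Applying the 2 months extension: 2 months after 2007-07-18 is 2007-09-18.
2007-09-18 (Tuesday) is already a business day.
Deadline: 2007-09-18.

2007-09-18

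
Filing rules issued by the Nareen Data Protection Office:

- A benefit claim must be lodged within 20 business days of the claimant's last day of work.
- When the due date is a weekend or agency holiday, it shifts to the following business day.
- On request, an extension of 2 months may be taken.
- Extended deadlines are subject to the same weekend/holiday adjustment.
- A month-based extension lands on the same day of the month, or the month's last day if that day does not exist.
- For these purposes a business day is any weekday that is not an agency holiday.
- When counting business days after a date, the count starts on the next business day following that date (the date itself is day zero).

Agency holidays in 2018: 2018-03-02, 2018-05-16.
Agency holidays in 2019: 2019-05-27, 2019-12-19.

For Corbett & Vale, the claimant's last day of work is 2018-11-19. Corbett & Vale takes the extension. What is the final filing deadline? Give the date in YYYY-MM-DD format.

Starting the day after 2018-11-19 and counting 20 business days lands on 2018-12-17.
2018-12-17 (Monday) is already a business day.
Add 2 months to 2018-12-17: 2019-02-17.
Because 2019-02-17 is a Sunday, the deadline becomes 2019-02-18 (Monday).
The final due date is 2019-02-18.

2019-02-18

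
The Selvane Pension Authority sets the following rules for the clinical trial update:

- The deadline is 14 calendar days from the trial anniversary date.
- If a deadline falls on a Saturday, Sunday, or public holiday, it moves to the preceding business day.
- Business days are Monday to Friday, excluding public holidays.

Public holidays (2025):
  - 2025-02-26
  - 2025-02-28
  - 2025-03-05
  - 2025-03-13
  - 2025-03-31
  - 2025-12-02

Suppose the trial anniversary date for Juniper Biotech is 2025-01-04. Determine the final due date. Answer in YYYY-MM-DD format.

2025-01-17

Adding 14 calendar days to 2025-01-04 gives 2025-01-18.
2025-01-18 is a Saturday; the preceding business day is 2025-01-17 (Friday).
So the filing is due 2025-01-17.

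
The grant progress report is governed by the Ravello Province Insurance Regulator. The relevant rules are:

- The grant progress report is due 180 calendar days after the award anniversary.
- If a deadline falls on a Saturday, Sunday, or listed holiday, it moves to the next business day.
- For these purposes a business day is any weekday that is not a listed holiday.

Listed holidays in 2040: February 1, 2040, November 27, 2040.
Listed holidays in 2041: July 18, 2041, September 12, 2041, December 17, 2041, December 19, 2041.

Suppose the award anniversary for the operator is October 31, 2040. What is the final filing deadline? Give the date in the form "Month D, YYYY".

April 29, 2041

Trigger date October 31, 2040 + 180 calendar days = April 29, 2041.
April 29, 2041 (Monday) is already a business day.
Deadline: April 29, 2041.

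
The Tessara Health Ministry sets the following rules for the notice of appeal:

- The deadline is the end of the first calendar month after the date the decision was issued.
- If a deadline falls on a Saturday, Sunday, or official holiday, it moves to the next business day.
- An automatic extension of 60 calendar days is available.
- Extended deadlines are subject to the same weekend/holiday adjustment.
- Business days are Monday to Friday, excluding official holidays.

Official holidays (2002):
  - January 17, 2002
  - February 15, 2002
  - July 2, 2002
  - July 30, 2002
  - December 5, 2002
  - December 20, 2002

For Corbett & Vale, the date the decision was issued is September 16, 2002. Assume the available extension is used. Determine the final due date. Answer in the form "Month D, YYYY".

December 30, 2002

The first month after September 16, 2002 is October 2002, whose last day is October 31, 2002.
Since October 31, 2002 is a Thursday and not a holiday, the date is unchanged.
The 60-calendar-day extension moves the deadline from October 31, 2002 to December 30, 2002.
December 30, 2002 falls on a Monday, which is a business day, so no adjustment is needed.
So the filing is due December 30, 2002.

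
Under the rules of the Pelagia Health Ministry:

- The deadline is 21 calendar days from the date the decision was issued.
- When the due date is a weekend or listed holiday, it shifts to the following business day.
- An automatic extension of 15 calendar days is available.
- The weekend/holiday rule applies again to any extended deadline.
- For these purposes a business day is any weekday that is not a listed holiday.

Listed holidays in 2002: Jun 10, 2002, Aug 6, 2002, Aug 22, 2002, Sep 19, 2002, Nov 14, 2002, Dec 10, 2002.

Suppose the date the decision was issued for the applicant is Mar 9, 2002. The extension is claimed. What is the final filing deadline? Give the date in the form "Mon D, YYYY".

21 calendar days after Mar 9, 2002 is Mar 30, 2002.
Because Mar 30, 2002 is a Saturday, the deadline becomes Apr 1, 2002 (Monday).
With the 15-day extension, Apr 1, 2002 becomes Apr 16, 2002.
Apr 16, 2002 (Tuesday) is already a business day.
So the filing is due Apr 16, 2002.

Apr 16, 2002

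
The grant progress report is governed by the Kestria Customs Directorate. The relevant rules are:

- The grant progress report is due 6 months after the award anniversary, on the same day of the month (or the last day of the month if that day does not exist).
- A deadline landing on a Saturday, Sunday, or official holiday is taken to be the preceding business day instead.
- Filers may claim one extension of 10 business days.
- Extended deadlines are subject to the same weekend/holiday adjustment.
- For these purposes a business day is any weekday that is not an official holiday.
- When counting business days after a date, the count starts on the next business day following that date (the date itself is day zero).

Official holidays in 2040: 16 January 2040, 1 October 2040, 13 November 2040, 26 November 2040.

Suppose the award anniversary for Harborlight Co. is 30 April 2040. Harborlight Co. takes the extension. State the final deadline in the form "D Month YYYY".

14 November 2040

Moving 6 months forward from 30 April 2040 on the corresponding day gives 30 October 2040.
Since 30 October 2040 is a Tuesday and not a holiday, the date is unchanged.
Applying the 10-business-day extension: 10 business days after 30 October 2040 is 14 November 2040.
14 November 2040 (Wednesday) is already a business day.
Final deadline: 14 November 2040.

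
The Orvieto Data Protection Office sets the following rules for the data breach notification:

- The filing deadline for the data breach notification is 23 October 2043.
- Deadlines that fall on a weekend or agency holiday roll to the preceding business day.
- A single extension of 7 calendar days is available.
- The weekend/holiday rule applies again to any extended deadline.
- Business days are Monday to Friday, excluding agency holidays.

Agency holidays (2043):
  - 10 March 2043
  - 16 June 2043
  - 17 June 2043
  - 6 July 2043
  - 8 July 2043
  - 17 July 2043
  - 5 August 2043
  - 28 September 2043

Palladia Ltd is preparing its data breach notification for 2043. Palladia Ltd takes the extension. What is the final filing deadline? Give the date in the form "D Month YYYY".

Start from the fixed due date, 23 October 2043.
23 October 2043 falls on a Friday, which is a business day, so no adjustment is needed.
Add the 7 calendar-day extension to 23 October 2043: 30 October 2043.
30 October 2043 is a Friday and not a listed holiday, so it stands.
Deadline: 30 October 2043.

30 October 2043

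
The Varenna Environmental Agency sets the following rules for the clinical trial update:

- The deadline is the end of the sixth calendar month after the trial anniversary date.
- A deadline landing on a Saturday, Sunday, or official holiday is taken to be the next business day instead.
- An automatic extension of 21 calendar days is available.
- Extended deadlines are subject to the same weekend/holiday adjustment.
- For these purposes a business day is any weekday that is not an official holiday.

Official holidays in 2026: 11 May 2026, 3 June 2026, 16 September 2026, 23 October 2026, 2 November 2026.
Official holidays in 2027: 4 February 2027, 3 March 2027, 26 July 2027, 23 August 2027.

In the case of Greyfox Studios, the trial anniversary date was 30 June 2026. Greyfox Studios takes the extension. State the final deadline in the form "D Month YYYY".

21 January 2027

6 months after 30 June 2026 falls in December 2026; the last day of that month is 31 December 2026.
Since 31 December 2026 is a Thursday and not a holiday, the date is unchanged.
The 21-calendar-day extension moves the deadline from 31 December 2026 to 21 January 2027.
21 January 2027 is a Thursday and not a listed holiday, so it stands.
Deadline: 21 January 2027.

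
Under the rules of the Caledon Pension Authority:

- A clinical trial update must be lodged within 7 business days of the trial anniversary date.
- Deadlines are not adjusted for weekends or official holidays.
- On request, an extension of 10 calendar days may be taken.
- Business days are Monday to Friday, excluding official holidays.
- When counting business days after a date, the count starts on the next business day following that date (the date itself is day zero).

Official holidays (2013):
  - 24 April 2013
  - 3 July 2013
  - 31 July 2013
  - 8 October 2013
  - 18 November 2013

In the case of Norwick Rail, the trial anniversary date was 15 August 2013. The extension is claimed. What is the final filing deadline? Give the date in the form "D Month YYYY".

Starting the day after 15 August 2013 and counting 7 business days lands on 26 August 2013.
26 August 2013 is a Monday; no weekend or holiday adjustment applies.
The 10-calendar-day extension moves the deadline from 26 August 2013 to 5 September 2013.
5 September 2013 is a Thursday; no weekend or holiday adjustment applies.
So the filing is due 5 September 2013.

5 September 2013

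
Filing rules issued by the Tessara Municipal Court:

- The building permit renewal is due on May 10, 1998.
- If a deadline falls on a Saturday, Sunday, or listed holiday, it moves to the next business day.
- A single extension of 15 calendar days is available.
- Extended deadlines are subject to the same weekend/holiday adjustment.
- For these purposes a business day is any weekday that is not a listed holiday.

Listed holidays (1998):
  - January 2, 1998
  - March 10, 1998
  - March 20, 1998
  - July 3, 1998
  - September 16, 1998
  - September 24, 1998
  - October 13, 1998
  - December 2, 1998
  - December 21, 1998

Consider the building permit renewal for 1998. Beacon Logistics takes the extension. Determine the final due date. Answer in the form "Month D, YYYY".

The stated deadline is May 10, 1998.
May 10, 1998 is a Sunday; the next business day is May 11, 1998 (Monday).
Applying the 15-calendar-day extension: May 11, 1998 + 15 days = May 26, 1998.
May 26, 1998 is a Tuesday and not a listed holiday, so it stands.
Final deadline: May 26, 1998.

May 26, 1998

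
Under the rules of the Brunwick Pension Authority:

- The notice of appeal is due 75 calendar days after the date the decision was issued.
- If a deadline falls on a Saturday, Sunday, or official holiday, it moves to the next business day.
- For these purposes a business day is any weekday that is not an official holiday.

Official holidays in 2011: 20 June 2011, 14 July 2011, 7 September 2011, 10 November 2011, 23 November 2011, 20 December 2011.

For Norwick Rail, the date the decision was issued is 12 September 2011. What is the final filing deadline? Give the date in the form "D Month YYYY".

75 calendar days after 12 September 2011 is 26 November 2011.
26 November 2011 is a Saturday, so it moves to the next business day, 28 November 2011 (Monday).
Deadline: 28 November 2011.

28 November 2011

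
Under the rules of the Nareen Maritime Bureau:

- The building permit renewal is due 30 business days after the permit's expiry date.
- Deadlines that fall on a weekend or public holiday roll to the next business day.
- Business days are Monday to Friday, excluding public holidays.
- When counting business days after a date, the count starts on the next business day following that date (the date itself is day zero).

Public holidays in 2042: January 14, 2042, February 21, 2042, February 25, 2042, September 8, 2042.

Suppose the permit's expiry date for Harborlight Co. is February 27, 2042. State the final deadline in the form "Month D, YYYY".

Starting the day after February 27, 2042 and counting 30 business days lands on April 10, 2042.
April 10, 2042 (Thursday) is already a business day.
The final due date is April 10, 2042.

April 10, 2042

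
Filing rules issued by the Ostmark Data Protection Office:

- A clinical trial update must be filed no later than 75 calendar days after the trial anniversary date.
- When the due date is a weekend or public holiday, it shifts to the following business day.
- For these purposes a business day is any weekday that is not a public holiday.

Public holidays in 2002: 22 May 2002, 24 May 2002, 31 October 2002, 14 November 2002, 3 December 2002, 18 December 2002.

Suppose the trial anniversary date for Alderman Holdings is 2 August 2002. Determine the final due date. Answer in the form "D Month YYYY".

From 2 August 2002, 75 calendar days later is 16 October 2002.
16 October 2002 is a Wednesday and not a listed holiday, so it stands.
Final deadline: 16 October 2002.

16 October 2002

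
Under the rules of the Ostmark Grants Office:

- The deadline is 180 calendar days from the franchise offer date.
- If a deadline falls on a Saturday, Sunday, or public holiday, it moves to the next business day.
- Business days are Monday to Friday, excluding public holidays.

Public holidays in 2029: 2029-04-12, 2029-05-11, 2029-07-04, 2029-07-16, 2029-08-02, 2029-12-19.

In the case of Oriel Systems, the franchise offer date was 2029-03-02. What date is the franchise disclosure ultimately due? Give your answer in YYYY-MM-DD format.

Adding 180 calendar days to 2029-03-02 gives 2029-08-29.
2029-08-29 is a Wednesday and not a listed holiday, so it stands.
Final deadline: 2029-08-29.

2029-08-29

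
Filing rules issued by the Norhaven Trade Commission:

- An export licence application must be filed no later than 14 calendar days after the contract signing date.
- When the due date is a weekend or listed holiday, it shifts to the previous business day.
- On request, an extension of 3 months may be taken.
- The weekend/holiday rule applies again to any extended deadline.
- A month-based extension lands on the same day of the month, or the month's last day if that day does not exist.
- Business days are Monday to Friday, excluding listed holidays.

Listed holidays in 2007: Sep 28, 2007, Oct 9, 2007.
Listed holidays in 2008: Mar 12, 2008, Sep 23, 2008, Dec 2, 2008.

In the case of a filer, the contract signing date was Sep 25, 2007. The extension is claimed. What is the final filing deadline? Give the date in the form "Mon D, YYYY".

Jan 8, 2008

14 calendar days after Sep 25, 2007 is Oct 9, 2007.
Because Oct 9, 2007 is a listed holiday, the deadline becomes Oct 8, 2007 (Monday).
The 3 months extension carries Oct 8, 2007 to Jan 8, 2008.
Since Jan 8, 2008 is a Tuesday and not a holiday, the date is unchanged.
So the filing is due Jan 8, 2008.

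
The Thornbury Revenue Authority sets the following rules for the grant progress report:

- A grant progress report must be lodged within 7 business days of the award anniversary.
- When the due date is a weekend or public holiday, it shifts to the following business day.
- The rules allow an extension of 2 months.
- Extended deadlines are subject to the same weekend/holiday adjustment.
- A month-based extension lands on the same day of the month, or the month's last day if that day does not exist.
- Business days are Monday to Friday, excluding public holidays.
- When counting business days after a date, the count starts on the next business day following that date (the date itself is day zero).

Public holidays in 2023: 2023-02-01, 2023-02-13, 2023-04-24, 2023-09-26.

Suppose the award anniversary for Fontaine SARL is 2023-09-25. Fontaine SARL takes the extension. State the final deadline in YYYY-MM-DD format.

2023-12-05

Counting 7 business days after 2023-09-25 (skipping weekends and listed holidays) reaches 2023-10-05.
2023-10-05 falls on a Thursday, which is a business day, so no adjustment is needed.
The 2 months extension carries 2023-10-05 to 2023-12-05.
2023-12-05 (Tuesday) is already a business day.
Deadline: 2023-12-05.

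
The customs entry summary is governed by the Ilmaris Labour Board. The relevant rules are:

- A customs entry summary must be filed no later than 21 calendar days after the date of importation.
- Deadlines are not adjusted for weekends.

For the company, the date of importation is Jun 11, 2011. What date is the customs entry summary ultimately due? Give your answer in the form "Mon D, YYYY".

Jul 2, 2011

Trigger date Jun 11, 2011 + 21 calendar days = Jul 2, 2011.
Jul 2, 2011 falls on a Saturday. The rules make no weekend/holiday allowance, so it remains Jul 2, 2011.
Deadline: Jul 2, 2011.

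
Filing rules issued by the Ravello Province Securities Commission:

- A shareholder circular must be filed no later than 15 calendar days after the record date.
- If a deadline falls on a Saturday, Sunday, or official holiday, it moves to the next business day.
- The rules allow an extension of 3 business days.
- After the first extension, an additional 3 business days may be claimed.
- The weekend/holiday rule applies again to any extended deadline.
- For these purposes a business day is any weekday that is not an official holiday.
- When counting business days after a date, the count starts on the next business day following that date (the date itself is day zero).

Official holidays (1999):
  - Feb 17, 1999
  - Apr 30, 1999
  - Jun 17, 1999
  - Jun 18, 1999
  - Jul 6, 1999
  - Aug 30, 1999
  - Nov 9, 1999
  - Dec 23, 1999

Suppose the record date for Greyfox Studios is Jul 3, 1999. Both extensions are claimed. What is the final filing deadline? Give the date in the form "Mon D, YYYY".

Jul 27, 1999

15 calendar days after Jul 3, 1999 is Jul 18, 1999.
Jul 18, 1999 falls on a Sunday. Rolling to the next business day gives Jul 19, 1999, a Monday.
The 3-business-day extension runs from Jul 19, 1999 to Jul 22, 1999.
Since Jul 22, 1999 is a Thursday and not a holiday, the date is unchanged.
Applying the 3-business-day extension: 3 business days after Jul 22, 1999 is Jul 27, 1999.
Since Jul 27, 1999 is a Tuesday and not a holiday, the date is unchanged.
The final due date is Jul 27, 1999.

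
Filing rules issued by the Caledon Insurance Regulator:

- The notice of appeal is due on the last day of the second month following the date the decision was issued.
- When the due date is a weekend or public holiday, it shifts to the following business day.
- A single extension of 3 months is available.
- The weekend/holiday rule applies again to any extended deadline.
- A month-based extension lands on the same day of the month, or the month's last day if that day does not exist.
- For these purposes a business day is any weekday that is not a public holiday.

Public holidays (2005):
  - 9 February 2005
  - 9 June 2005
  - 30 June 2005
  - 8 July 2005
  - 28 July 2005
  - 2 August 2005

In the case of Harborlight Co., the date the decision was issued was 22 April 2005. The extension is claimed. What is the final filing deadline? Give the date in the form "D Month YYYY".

The second month after 22 April 2005 is June 2005, whose last day is 30 June 2005.
Because 30 June 2005 is a listed holiday, the deadline becomes 1 July 2005 (Friday).
Applying the 3 months extension: 3 months after 1 July 2005 is 1 October 2005.
1 October 2005 is a Saturday, so it moves to the next business day, 3 October 2005 (Monday).
Final deadline: 3 October 2005.

3 October 2005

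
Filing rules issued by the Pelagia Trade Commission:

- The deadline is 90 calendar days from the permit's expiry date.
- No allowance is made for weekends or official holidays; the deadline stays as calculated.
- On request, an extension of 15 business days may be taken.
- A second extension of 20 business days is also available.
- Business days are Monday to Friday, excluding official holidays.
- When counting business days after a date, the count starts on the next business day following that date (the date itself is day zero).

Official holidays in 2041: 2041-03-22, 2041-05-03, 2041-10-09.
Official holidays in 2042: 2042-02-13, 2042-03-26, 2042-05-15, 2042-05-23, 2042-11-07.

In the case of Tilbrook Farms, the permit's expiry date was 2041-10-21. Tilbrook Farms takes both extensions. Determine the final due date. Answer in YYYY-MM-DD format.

90 calendar days after 2041-10-21 is 2042-01-19.
2042-01-19 falls on a Sunday. The rules make no weekend/holiday allowance, so it remains 2042-01-19.
Counting 15 further business days from 2042-01-19 reaches 2042-02-07.
2042-02-07 falls on a Friday. The rules make no weekend/holiday allowance, so it remains 2042-02-07.
Counting 20 further business days from 2042-02-07 reaches 2042-03-10.
2042-03-10 falls on a Monday. The rules make no weekend/holiday allowance, so it remains 2042-03-10.
Final deadline: 2042-03-10.

2042-03-10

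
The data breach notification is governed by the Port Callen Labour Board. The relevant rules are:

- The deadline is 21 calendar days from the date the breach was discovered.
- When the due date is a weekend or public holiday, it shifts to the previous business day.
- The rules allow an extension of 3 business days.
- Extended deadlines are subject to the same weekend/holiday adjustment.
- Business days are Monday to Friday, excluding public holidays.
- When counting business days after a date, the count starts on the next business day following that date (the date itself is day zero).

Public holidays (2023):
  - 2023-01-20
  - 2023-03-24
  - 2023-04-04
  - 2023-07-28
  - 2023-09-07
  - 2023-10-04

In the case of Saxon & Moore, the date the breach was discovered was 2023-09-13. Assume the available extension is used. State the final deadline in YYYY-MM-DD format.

2023-10-09

21 calendar days after 2023-09-13 is 2023-10-04.
2023-10-04 is a listed holiday, so it moves to the preceding business day, 2023-10-03 (Tuesday).
Applying the 3-business-day extension: 3 business days after 2023-10-03 is 2023-10-09.
2023-10-09 (Monday) is already a business day.
Final deadline: 2023-10-09.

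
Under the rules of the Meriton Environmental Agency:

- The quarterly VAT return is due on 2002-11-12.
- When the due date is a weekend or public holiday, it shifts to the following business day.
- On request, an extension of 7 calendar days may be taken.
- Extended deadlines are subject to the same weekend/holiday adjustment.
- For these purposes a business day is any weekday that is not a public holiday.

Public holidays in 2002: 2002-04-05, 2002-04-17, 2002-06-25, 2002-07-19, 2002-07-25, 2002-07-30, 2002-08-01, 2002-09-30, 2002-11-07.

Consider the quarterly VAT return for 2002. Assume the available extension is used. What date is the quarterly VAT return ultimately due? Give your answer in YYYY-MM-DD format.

The stated deadline is 2002-11-12.
2002-11-12 (Tuesday) is already a business day.
With the 7-day extension, 2002-11-12 becomes 2002-11-19.
2002-11-19 is a Tuesday and not a listed holiday, so it stands.
Deadline: 2002-11-19.

2002-11-19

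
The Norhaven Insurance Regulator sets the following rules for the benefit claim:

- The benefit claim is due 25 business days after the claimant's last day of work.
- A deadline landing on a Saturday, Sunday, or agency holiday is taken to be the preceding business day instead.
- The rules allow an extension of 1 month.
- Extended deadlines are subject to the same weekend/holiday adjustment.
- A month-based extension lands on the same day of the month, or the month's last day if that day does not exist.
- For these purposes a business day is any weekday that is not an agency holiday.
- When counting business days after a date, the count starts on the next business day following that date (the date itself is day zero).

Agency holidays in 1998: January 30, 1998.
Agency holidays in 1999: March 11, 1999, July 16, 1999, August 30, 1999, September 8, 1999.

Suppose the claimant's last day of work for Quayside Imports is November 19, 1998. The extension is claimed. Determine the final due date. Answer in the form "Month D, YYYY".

Starting the day after November 19, 1998 and counting 25 business days lands on December 24, 1998.
Since December 24, 1998 is a Thursday and not a holiday, the date is unchanged.
Add 1 month to December 24, 1998: January 24, 1999.
January 24, 1999 is a Sunday, so it moves to the preceding business day, January 22, 1999 (Friday).
The final due date is January 22, 1999.

January 22, 1999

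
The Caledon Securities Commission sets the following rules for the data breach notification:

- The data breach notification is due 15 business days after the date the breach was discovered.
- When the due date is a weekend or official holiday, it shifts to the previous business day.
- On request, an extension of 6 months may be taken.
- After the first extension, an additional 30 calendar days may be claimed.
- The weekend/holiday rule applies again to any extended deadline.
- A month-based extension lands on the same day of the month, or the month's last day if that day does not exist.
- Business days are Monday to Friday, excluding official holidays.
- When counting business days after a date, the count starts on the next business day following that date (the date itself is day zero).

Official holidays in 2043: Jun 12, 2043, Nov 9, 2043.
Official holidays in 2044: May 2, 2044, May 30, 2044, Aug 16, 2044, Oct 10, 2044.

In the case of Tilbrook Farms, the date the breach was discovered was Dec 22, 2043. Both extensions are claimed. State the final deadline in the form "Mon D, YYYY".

Counting 15 business days after Dec 22, 2043 (skipping weekends and listed holidays) reaches Jan 12, 2044.
Jan 12, 2044 falls on a Tuesday, which is a business day, so no adjustment is needed.
Applying the 6 months extension: 6 months after Jan 12, 2044 is Jul 12, 2044.
Jul 12, 2044 is a Tuesday and not a listed holiday, so it stands.
The 30-calendar-day extension moves the deadline from Jul 12, 2044 to Aug 11, 2044.
Aug 11, 2044 is a Thursday and not a listed holiday, so it stands.
Final deadline: Aug 11, 2044.

Aug 11, 2044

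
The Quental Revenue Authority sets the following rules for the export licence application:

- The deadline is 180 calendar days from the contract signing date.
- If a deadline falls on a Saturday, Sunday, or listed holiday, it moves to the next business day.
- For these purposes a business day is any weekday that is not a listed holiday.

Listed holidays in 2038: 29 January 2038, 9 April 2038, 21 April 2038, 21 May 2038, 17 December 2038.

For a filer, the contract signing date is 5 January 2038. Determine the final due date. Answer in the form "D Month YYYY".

180 calendar days after 5 January 2038 is 4 July 2038.
Because 4 July 2038 is a Sunday, the deadline becomes 5 July 2038 (Monday).
The final due date is 5 July 2038.

5 July 2038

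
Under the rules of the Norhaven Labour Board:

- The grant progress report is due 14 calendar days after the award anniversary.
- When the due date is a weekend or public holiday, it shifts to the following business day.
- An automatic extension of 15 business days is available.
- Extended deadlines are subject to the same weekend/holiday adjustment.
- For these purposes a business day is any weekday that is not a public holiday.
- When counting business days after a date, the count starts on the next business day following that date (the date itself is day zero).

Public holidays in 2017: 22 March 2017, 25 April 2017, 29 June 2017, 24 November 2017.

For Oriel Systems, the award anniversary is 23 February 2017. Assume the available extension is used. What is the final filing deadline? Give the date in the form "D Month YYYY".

31 March 2017

Trigger date 23 February 2017 + 14 calendar days = 9 March 2017.
9 March 2017 falls on a Thursday, which is a business day, so no adjustment is needed.
Counting 15 further business days from 9 March 2017 reaches 31 March 2017.
Since 31 March 2017 is a Friday and not a holiday, the date is unchanged.
So the filing is due 31 March 2017.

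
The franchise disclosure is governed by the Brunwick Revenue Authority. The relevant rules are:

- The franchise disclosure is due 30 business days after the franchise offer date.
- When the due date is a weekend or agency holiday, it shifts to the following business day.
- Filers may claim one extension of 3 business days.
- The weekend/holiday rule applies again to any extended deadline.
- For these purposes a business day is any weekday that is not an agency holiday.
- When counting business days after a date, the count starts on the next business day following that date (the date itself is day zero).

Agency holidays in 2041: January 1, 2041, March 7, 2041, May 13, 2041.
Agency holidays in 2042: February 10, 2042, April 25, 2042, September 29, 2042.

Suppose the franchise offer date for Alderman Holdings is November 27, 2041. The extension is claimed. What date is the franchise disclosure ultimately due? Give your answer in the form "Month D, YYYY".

January 13, 2042

30 business days after November 27, 2041, excluding weekends and holidays, is January 8, 2042.
January 8, 2042 (Wednesday) is already a business day.
The 3-business-day extension runs from January 8, 2042 to January 13, 2042.
January 13, 2042 (Monday) is already a business day.
Final deadline: January 13, 2042.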